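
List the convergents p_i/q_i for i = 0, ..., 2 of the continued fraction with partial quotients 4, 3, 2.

Using the convergent recurrence p_i = a_i*p_{i-1} + p_{i-2}, q_i = a_i*q_{i-1} + q_{i-2} with p_{-2}=0, p_{-1}=1, q_{-2}=1, q_{-1}=0:
  i=0: a_0=4, p_0 = 4*1 + 0 = 4, q_0 = 4*0 + 1 = 1.
  i=1: a_1=3, p_1 = 3*4 + 1 = 13, q_1 = 3*1 + 0 = 3.
  i=2: a_2=2, p_2 = 2*13 + 4 = 30, q_2 = 2*3 + 1 = 7.

4/1, 13/3, 30/7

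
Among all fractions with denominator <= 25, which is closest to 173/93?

Expand x = 173/93 as a continued fraction with the Euclidean algorithm:
  173 = 1*93 + 80, so a_0 = 1.
  93 = 1*80 + 13, so a_1 = 1.
  80 = 6*13 + 2, so a_2 = 6.
  13 = 6*2 + 1, so a_3 = 6.
  2 = 2*1 + 0, so a_4 = 2.
so x = [1; 1, 6, 6, 2].
Convergents (p_i = a_i*p_{i-1} + p_{i-2}, q_i = a_i*q_{i-1} + q_{i-2} with p_{-2}=0, p_{-1}=1, q_{-2}=1, q_{-1}=0), until the denominator exceeds 25:
  i=0: a_0=1, p_0 = 1*1 + 0 = 1, q_0 = 1*0 + 1 = 1.
  i=1: a_1=1, p_1 = 1*1 + 1 = 2, q_1 = 1*1 + 0 = 1.
  i=2: a_2=6, p_2 = 6*2 + 1 = 13, q_2 = 6*1 + 1 = 7.
  i=3: a_3=6, p_3 = 6*13 + 2 = 80, q_3 = 6*7 + 1 = 43.
q_3 = 43 > 25, so the last convergent with denominator <= 25 is p_2/q_2 = 13/7.
The closest fraction with denominator <= 25 is either p_2/q_2 or the intermediate fraction (k*p_2 + p_1)/(k*q_2 + q_1) with the largest k >= 1 whose denominator stays <= 25; these approach x as k grows, and every other convergent or intermediate fraction in range is farther away.
Largest k: floor((25 - q_1)/q_2) = floor((25 - 1)/7) = 3.
That gives (3*13 + 2)/(3*7 + 1) = 41/22.
Compare the errors: |x - 13/7| = |173*7 - 13*93|/(93*7) = 2/651, and |x - 41/22| = |173*22 - 41*93|/(93*22) = 7/2046.
Cross-multiplying, 2*2046 = 4092 < 4557 = 7*651, so 2/651 is smaller: the convergent 13/7 is closer to x than 41/22.

13/7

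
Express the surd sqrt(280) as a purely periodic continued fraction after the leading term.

[16; (1, 2, 1, 2, 1, 32)]

Write x_i = (sqrt(280) + m_i)/d_i with (m_0, d_0) = (0, 1). a_0 = floor(sqrt(280)) = 16, since 16^2 = 256 <= 280 < 289 = 17^2.
Iterate m_{i+1} = d_i*a_i - m_i, d_{i+1} = (280 - m_{i+1}^2)/d_i, a_{i+1} = floor((a_0 + m_{i+1})/d_{i+1}):
  m_1 = 1*16 - 0 = 16, d_1 = (280 - 16^2)/1 = 24/1 = 24, a_1 = floor((16 + 16)/24) = 1.
  m_2 = 24*1 - 16 = 8, d_2 = (280 - 8^2)/24 = 216/24 = 9, a_2 = floor((16 + 8)/9) = 2.
  m_3 = 9*2 - 8 = 10, d_3 = (280 - 10^2)/9 = 180/9 = 20, a_3 = floor((16 + 10)/20) = 1.
  m_4 = 20*1 - 10 = 10, d_4 = (280 - 10^2)/20 = 180/20 = 9, a_4 = floor((16 + 10)/9) = 2.
  m_5 = 9*2 - 10 = 8, d_5 = (280 - 8^2)/9 = 216/9 = 24, a_5 = floor((16 + 8)/24) = 1.
  m_6 = 24*1 - 8 = 16, d_6 = (280 - 16^2)/24 = 24/24 = 1, a_6 = floor((16 + 16)/1) = 32.
  m_7 = 1*32 - 16 = 16, d_7 = (280 - 16^2)/1 = 24/1 = 24: (m_7, d_7) = (m_1, d_1) = (16, 24), so from here the quotients repeat a_1, ..., a_6; the period length is 6.
Hence the expansion of sqrt(280) is a_0 = 16 followed by the repeating block 1, 2, 1, 2, 1, 32 (period 6).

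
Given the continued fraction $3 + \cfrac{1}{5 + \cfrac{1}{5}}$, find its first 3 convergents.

Using the convergent recurrence p_i = a_i*p_{i-1} + p_{i-2}, q_i = a_i*q_{i-1} + q_{i-2} with p_{-2}=0, p_{-1}=1, q_{-2}=1, q_{-1}=0:
  i=0: a_0=3, p_0 = 3*1 + 0 = 3, q_0 = 3*0 + 1 = 1.
  i=1: a_1=5, p_1 = 5*3 + 1 = 16, q_1 = 5*1 + 0 = 5.
  i=2: a_2=5, p_2 = 5*16 + 3 = 83, q_2 = 5*5 + 1 = 26.

3/1, 16/5, 83/26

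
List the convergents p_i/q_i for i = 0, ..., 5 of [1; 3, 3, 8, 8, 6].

Using the convergent recurrence p_i = a_i*p_{i-1} + p_{i-2}, q_i = a_i*q_{i-1} + q_{i-2} with p_{-2}=0, p_{-1}=1, q_{-2}=1, q_{-1}=0:
  i=0: a_0=1, p_0 = 1*1 + 0 = 1, q_0 = 1*0 + 1 = 1.
  i=1: a_1=3, p_1 = 3*1 + 1 = 4, q_1 = 3*1 + 0 = 3.
  i=2: a_2=3, p_2 = 3*4 + 1 = 13, q_2 = 3*3 + 1 = 10.
  i=3: a_3=8, p_3 = 8*13 + 4 = 108, q_3 = 8*10 + 3 = 83.
  i=4: a_4=8, p_4 = 8*108 + 13 = 877, q_4 = 8*83 + 10 = 674.
  i=5: a_5=6, p_5 = 6*877 + 108 = 5370, q_5 = 6*674 + 83 = 4127.

1/1, 4/3, 13/10, 108/83, 877/674, 5370/4127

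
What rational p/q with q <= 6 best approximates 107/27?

4/1

Expand x = 107/27 as a continued fraction with the Euclidean algorithm:
  107 = 3*27 + 26, so a_0 = 3.
  27 = 1*26 + 1, so a_1 = 1.
  26 = 26*1 + 0, so a_2 = 26.
so x = [3; 1, 26].
Convergents (p_i = a_i*p_{i-1} + p_{i-2}, q_i = a_i*q_{i-1} + q_{i-2} with p_{-2}=0, p_{-1}=1, q_{-2}=1, q_{-1}=0), until the denominator exceeds 6:
  i=0: a_0=3, p_0 = 3*1 + 0 = 3, q_0 = 3*0 + 1 = 1.
  i=1: a_1=1, p_1 = 1*3 + 1 = 4, q_1 = 1*1 + 0 = 1.
  i=2: a_2=26, p_2 = 26*4 + 3 = 107, q_2 = 26*1 + 1 = 27.
q_2 = 27 > 6, so the last convergent with denominator <= 6 is p_1/q_1 = 4/1.
The closest fraction with denominator <= 6 is either p_1/q_1 or the intermediate fraction (k*p_1 + p_0)/(k*q_1 + q_0) with the largest k >= 1 whose denominator stays <= 6; these approach x as k grows, and every other convergent or intermediate fraction in range is farther away.
Largest k: floor((6 - q_0)/q_1) = floor((6 - 1)/1) = 5.
That gives (5*4 + 3)/(5*1 + 1) = 23/6.
Compare the errors: |x - 4/1| = |107*1 - 4*27|/(27*1) = 1/27, and |x - 23/6| = |107*6 - 23*27|/(27*6) = 21/162.
Cross-multiplying, 1*162 = 162 < 567 = 21*27, so 1/27 is smaller: the convergent 4/1 is closer to x than 23/6.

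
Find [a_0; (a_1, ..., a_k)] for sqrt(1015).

Write x_i = (sqrt(1015) + m_i)/d_i with (m_0, d_0) = (0, 1). a_0 = floor(sqrt(1015)) = 31, since 31^2 = 961 <= 1015 < 1024 = 32^2.
Iterate m_{i+1} = d_i*a_i - m_i, d_{i+1} = (1015 - m_{i+1}^2)/d_i, a_{i+1} = floor((a_0 + m_{i+1})/d_{i+1}):
  m_1 = 1*31 - 0 = 31, d_1 = (1015 - 31^2)/1 = 54/1 = 54, a_1 = floor((31 + 31)/54) = 1.
  m_2 = 54*1 - 31 = 23, d_2 = (1015 - 23^2)/54 = 486/54 = 9, a_2 = floor((31 + 23)/9) = 6.
  m_3 = 9*6 - 23 = 31, d_3 = (1015 - 31^2)/9 = 54/9 = 6, a_3 = floor((31 + 31)/6) = 10.
  m_4 = 6*10 - 31 = 29, d_4 = (1015 - 29^2)/6 = 174/6 = 29, a_4 = floor((31 + 29)/29) = 2.
  m_5 = 29*2 - 29 = 29, d_5 = (1015 - 29^2)/29 = 174/29 = 6, a_5 = floor((31 + 29)/6) = 10.
  m_6 = 6*10 - 29 = 31, d_6 = (1015 - 31^2)/6 = 54/6 = 9, a_6 = floor((31 + 31)/9) = 6.
  m_7 = 9*6 - 31 = 23, d_7 = (1015 - 23^2)/9 = 486/9 = 54, a_7 = floor((31 + 23)/54) = 1.
  m_8 = 54*1 - 23 = 31, d_8 = (1015 - 31^2)/54 = 54/54 = 1, a_8 = floor((31 + 31)/1) = 62.
  m_9 = 1*62 - 31 = 31, d_9 = (1015 - 31^2)/1 = 54/1 = 54: (m_9, d_9) = (m_1, d_1) = (31, 54), so from here the quotients repeat a_1, ..., a_8; the period length is 8.
Hence the expansion of sqrt(1015) is a_0 = 31 followed by the repeating block 1, 6, 10, 2, 10, 6, 1, 62 (period 8).

[31; (1, 6, 10, 2, 10, 6, 1, 62)]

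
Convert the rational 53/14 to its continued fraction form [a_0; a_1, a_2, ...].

[3; 1, 3, 1, 2]

Run the Euclidean algorithm on 53 and 14; the successive quotients are the partial quotients a_0, a_1, ... (each step inverts the fractional part left over by the previous one):
  53 = 3*14 + 11, so a_0 = 3.
  14 = 1*11 + 3, so a_1 = 1.
  11 = 3*3 + 2, so a_2 = 3.
  3 = 1*2 + 1, so a_3 = 1.
  2 = 2*1 + 0, so a_4 = 2.
The remainder reaches 0 after 5 divisions, so the expansion has 5 partial quotients, read off in order.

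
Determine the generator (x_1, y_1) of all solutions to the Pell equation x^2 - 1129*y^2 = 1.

First expand sqrt(1129) as a continued fraction. With x_i = (sqrt(1129) + m_i)/d_i and (m_0, d_0) = (0, 1): a_0 = floor(sqrt(1129)) = 33, since 33^2 = 1089 <= 1129 < 1156 = 34^2.
Iterate m_{i+1} = d_i*a_i - m_i, d_{i+1} = (1129 - m_{i+1}^2)/d_i, a_{i+1} = floor((a_0 + m_{i+1})/d_{i+1}):
  m_1 = 1*33 - 0 = 33, d_1 = (1129 - 33^2)/1 = 40/1 = 40, a_1 = floor((33 + 33)/40) = 1.
  m_2 = 40*1 - 33 = 7, d_2 = (1129 - 7^2)/40 = 1080/40 = 27, a_2 = floor((33 + 7)/27) = 1.
  m_3 = 27*1 - 7 = 20, d_3 = (1129 - 20^2)/27 = 729/27 = 27, a_3 = floor((33 + 20)/27) = 1.
  m_4 = 27*1 - 20 = 7, d_4 = (1129 - 7^2)/27 = 1080/27 = 40, a_4 = floor((33 + 7)/40) = 1.
  m_5 = 40*1 - 7 = 33, d_5 = (1129 - 33^2)/40 = 40/40 = 1, a_5 = floor((33 + 33)/1) = 66.
  m_6 = 1*66 - 33 = 33, d_6 = (1129 - 33^2)/1 = 40/1 = 40: (m_6, d_6) = (m_1, d_1) = (33, 40), so from here the quotients repeat a_1, ..., a_5; the period length is 5.
So sqrt(1129) = [33; (1, 1, 1, 1, 66)] with period length k = 5.
k is odd, so (p_{k-1}, q_{k-1}) only solves x^2 - 1129y^2 = -1 and the fundamental solution of x^2 - 1129y^2 = 1 is (p_{2k-1}, q_{2k-1}) = (p_9, q_9); compute convergents through index 9, running through the period twice.
Convergents (p_i = a_i*p_{i-1} + p_{i-2}, q_i = a_i*q_{i-1} + q_{i-2} with p_{-2}=0, p_{-1}=1, q_{-2}=1, q_{-1}=0):
  i=0: a_0=33, p_0 = 33*1 + 0 = 33, q_0 = 33*0 + 1 = 1.
  i=1: a_1=1, p_1 = 1*33 + 1 = 34, q_1 = 1*1 + 0 = 1.
  i=2: a_2=1, p_2 = 1*34 + 33 = 67, q_2 = 1*1 + 1 = 2.
  i=3: a_3=1, p_3 = 1*67 + 34 = 101, q_3 = 1*2 + 1 = 3.
  i=4: a_4=1, p_4 = 1*101 + 67 = 168, q_4 = 1*3 + 2 = 5.
  i=5: a_5=66, p_5 = 66*168 + 101 = 11189, q_5 = 66*5 + 3 = 333.
  i=6: a_6=1, p_6 = 1*11189 + 168 = 11357, q_6 = 1*333 + 5 = 338.
  i=7: a_7=1, p_7 = 1*11357 + 11189 = 22546, q_7 = 1*338 + 333 = 671.
  i=8: a_8=1, p_8 = 1*22546 + 11357 = 33903, q_8 = 1*671 + 338 = 1009.
  i=9: a_9=1, p_9 = 1*33903 + 22546 = 56449, q_9 = 1*1009 + 671 = 1680.
Indeed p_4^2 - 1129*q_4^2 = 28224 - 28225 = -1, not +1.
Check: 56449^2 - 1129*1680^2 = 3186489601 - 3186489600 = 1, so (x, y) = (56449, 1680) solves the equation, and by the theorem it is the least positive solution.

(x, y) = (56449, 1680)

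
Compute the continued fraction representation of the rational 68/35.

[1; 1, 16, 2]

Run the Euclidean algorithm on 68 and 35; the successive quotients are the partial quotients a_0, a_1, ... (each step inverts the fractional part left over by the previous one):
  68 = 1*35 + 33, so a_0 = 1.
  35 = 1*33 + 2, so a_1 = 1.
  33 = 16*2 + 1, so a_2 = 16.
  2 = 2*1 + 0, so a_3 = 2.
The remainder reaches 0 after 4 divisions, so the expansion has 4 partial quotients, read off in order.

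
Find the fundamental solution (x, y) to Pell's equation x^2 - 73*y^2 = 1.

(x, y) = (2281249, 267000)

First expand sqrt(73) as a continued fraction. With x_i = (sqrt(73) + m_i)/d_i and (m_0, d_0) = (0, 1): a_0 = floor(sqrt(73)) = 8, since 8^2 = 64 <= 73 < 81 = 9^2.
Iterate m_{i+1} = d_i*a_i - m_i, d_{i+1} = (73 - m_{i+1}^2)/d_i, a_{i+1} = floor((a_0 + m_{i+1})/d_{i+1}):
  m_1 = 1*8 - 0 = 8, d_1 = (73 - 8^2)/1 = 9/1 = 9, a_1 = floor((8 + 8)/9) = 1.
  m_2 = 9*1 - 8 = 1, d_2 = (73 - 1^2)/9 = 72/9 = 8, a_2 = floor((8 + 1)/8) = 1.
  m_3 = 8*1 - 1 = 7, d_3 = (73 - 7^2)/8 = 24/8 = 3, a_3 = floor((8 + 7)/3) = 5.
  m_4 = 3*5 - 7 = 8, d_4 = (73 - 8^2)/3 = 9/3 = 3, a_4 = floor((8 + 8)/3) = 5.
  m_5 = 3*5 - 8 = 7, d_5 = (73 - 7^2)/3 = 24/3 = 8, a_5 = floor((8 + 7)/8) = 1.
  m_6 = 8*1 - 7 = 1, d_6 = (73 - 1^2)/8 = 72/8 = 9, a_6 = floor((8 + 1)/9) = 1.
  m_7 = 9*1 - 1 = 8, d_7 = (73 - 8^2)/9 = 9/9 = 1, a_7 = floor((8 + 8)/1) = 16.
  m_8 = 1*16 - 8 = 8, d_8 = (73 - 8^2)/1 = 9/1 = 9: (m_8, d_8) = (m_1, d_1) = (8, 9), so from here the quotients repeat a_1, ..., a_7; the period length is 7.
So sqrt(73) = [8; (1, 1, 5, 5, 1, 1, 16)] with period length k = 7.
k is odd, so (p_{k-1}, q_{k-1}) only solves x^2 - 73y^2 = -1 and the fundamental solution of x^2 - 73y^2 = 1 is (p_{2k-1}, q_{2k-1}) = (p_13, q_13); compute convergents through index 13, running through the period twice.
Convergents (p_i = a_i*p_{i-1} + p_{i-2}, q_i = a_i*q_{i-1} + q_{i-2} with p_{-2}=0, p_{-1}=1, q_{-2}=1, q_{-1}=0):
  i=0: a_0=8, p_0 = 8*1 + 0 = 8, q_0 = 8*0 + 1 = 1.
  i=1: a_1=1, p_1 = 1*8 + 1 = 9, q_1 = 1*1 + 0 = 1.
  i=2: a_2=1, p_2 = 1*9 + 8 = 17, q_2 = 1*1 + 1 = 2.
  i=3: a_3=5, p_3 = 5*17 + 9 = 94, q_3 = 5*2 + 1 = 11.
  i=4: a_4=5, p_4 = 5*94 + 17 = 487, q_4 = 5*11 + 2 = 57.
  i=5: a_5=1, p_5 = 1*487 + 94 = 581, q_5 = 1*57 + 11 = 68.
  i=6: a_6=1, p_6 = 1*581 + 487 = 1068, q_6 = 1*68 + 57 = 125.
  i=7: a_7=16, p_7 = 16*1068 + 581 = 17669, q_7 = 16*125 + 68 = 2068.
  i=8: a_8=1, p_8 = 1*17669 + 1068 = 18737, q_8 = 1*2068 + 125 = 2193.
  i=9: a_9=1, p_9 = 1*18737 + 17669 = 36406, q_9 = 1*2193 + 2068 = 4261.
  i=10: a_10=5, p_10 = 5*36406 + 18737 = 200767, q_10 = 5*4261 + 2193 = 23498.
  i=11: a_11=5, p_11 = 5*200767 + 36406 = 1040241, q_11 = 5*23498 + 4261 = 121751.
  i=12: a_12=1, p_12 = 1*1040241 + 200767 = 1241008, q_12 = 1*121751 + 23498 = 145249.
  i=13: a_13=1, p_13 = 1*1241008 + 1040241 = 2281249, q_13 = 1*145249 + 121751 = 267000.
Indeed p_6^2 - 73*q_6^2 = 1140624 - 1140625 = -1, not +1.
Check: 2281249^2 - 73*267000^2 = 5204097000001 - 5204097000000 = 1, so (x, y) = (2281249, 267000) solves the equation, and by the theorem it is the least positive solution.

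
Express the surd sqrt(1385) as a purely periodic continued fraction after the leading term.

[37; (4, 1, 1, 1, 3, 3, 1, 1, 1, 4, 74)]

Write x_i = (sqrt(1385) + m_i)/d_i with (m_0, d_0) = (0, 1). a_0 = floor(sqrt(1385)) = 37, since 37^2 = 1369 <= 1385 < 1444 = 38^2.
Iterate m_{i+1} = d_i*a_i - m_i, d_{i+1} = (1385 - m_{i+1}^2)/d_i, a_{i+1} = floor((a_0 + m_{i+1})/d_{i+1}):
  m_1 = 1*37 - 0 = 37, d_1 = (1385 - 37^2)/1 = 16/1 = 16, a_1 = floor((37 + 37)/16) = 4.
  m_2 = 16*4 - 37 = 27, d_2 = (1385 - 27^2)/16 = 656/16 = 41, a_2 = floor((37 + 27)/41) = 1.
  m_3 = 41*1 - 27 = 14, d_3 = (1385 - 14^2)/41 = 1189/41 = 29, a_3 = floor((37 + 14)/29) = 1.
  m_4 = 29*1 - 14 = 15, d_4 = (1385 - 15^2)/29 = 1160/29 = 40, a_4 = floor((37 + 15)/40) = 1.
  m_5 = 40*1 - 15 = 25, d_5 = (1385 - 25^2)/40 = 760/40 = 19, a_5 = floor((37 + 25)/19) = 3.
  m_6 = 19*3 - 25 = 32, d_6 = (1385 - 32^2)/19 = 361/19 = 19, a_6 = floor((37 + 32)/19) = 3.
  m_7 = 19*3 - 32 = 25, d_7 = (1385 - 25^2)/19 = 760/19 = 40, a_7 = floor((37 + 25)/40) = 1.
  m_8 = 40*1 - 25 = 15, d_8 = (1385 - 15^2)/40 = 1160/40 = 29, a_8 = floor((37 + 15)/29) = 1.
  m_9 = 29*1 - 15 = 14, d_9 = (1385 - 14^2)/29 = 1189/29 = 41, a_9 = floor((37 + 14)/41) = 1.
  m_10 = 41*1 - 14 = 27, d_10 = (1385 - 27^2)/41 = 656/41 = 16, a_10 = floor((37 + 27)/16) = 4.
  m_11 = 16*4 - 27 = 37, d_11 = (1385 - 37^2)/16 = 16/16 = 1, a_11 = floor((37 + 37)/1) = 74.
  m_12 = 1*74 - 37 = 37, d_12 = (1385 - 37^2)/1 = 16/1 = 16: (m_12, d_12) = (m_1, d_1) = (37, 16), so from here the quotients repeat a_1, ..., a_11; the period length is 11.
Hence the expansion of sqrt(1385) is a_0 = 37 followed by the repeating block 4, 1, 1, 1, 3, 3, 1, 1, 1, 4, 74 (period 11).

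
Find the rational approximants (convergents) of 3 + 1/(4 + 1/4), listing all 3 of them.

3/1, 13/4, 55/17

Using the convergent recurrence p_i = a_i*p_{i-1} + p_{i-2}, q_i = a_i*q_{i-1} + q_{i-2} with p_{-2}=0, p_{-1}=1, q_{-2}=1, q_{-1}=0:
  i=0: a_0=3, p_0 = 3*1 + 0 = 3, q_0 = 3*0 + 1 = 1.
  i=1: a_1=4, p_1 = 4*3 + 1 = 13, q_1 = 4*1 + 0 = 4.
  i=2: a_2=4, p_2 = 4*13 + 3 = 55, q_2 = 4*4 + 1 = 17.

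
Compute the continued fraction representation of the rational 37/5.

[7; 2, 2]

Run the Euclidean algorithm on 37 and 5; the successive quotients are the partial quotients a_0, a_1, ... (each step inverts the fractional part left over by the previous one):
  37 = 7*5 + 2, so a_0 = 7.
  5 = 2*2 + 1, so a_1 = 2.
  2 = 2*1 + 0, so a_2 = 2.
The remainder reaches 0 after 3 divisions, so the expansion has 3 partial quotients, read off in order.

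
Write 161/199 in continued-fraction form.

Run the Euclidean algorithm on 161 and 199; the successive quotients are the partial quotients a_0, a_1, ... (each step inverts the fractional part left over by the previous one):
  161 = 0*199 + 161, so a_0 = 0.
  199 = 1*161 + 38, so a_1 = 1.
  161 = 4*38 + 9, so a_2 = 4.
  38 = 4*9 + 2, so a_3 = 4.
  9 = 4*2 + 1, so a_4 = 4.
  2 = 2*1 + 0, so a_5 = 2.
The remainder reaches 0 after 6 divisions, so the expansion has 6 partial quotients, read off in order.

[0; 1, 4, 4, 4, 2]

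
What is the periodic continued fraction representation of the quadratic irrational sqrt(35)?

Write x_i = (sqrt(35) + m_i)/d_i with (m_0, d_0) = (0, 1). a_0 = floor(sqrt(35)) = 5, since 5^2 = 25 <= 35 < 36 = 6^2.
Iterate m_{i+1} = d_i*a_i - m_i, d_{i+1} = (35 - m_{i+1}^2)/d_i, a_{i+1} = floor((a_0 + m_{i+1})/d_{i+1}):
  m_1 = 1*5 - 0 = 5, d_1 = (35 - 5^2)/1 = 10/1 = 10, a_1 = floor((5 + 5)/10) = 1.
  m_2 = 10*1 - 5 = 5, d_2 = (35 - 5^2)/10 = 10/10 = 1, a_2 = floor((5 + 5)/1) = 10.
  m_3 = 1*10 - 5 = 5, d_3 = (35 - 5^2)/1 = 10/1 = 10: (m_3, d_3) = (m_1, d_1) = (5, 10), so from here the quotients repeat a_1, a_2; the period length is 2.
Hence the expansion of sqrt(35) is a_0 = 5 followed by the repeating block 1, 10 (period 2).

[5; (1, 10)]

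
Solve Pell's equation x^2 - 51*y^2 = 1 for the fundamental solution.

First expand sqrt(51) as a continued fraction. With x_i = (sqrt(51) + m_i)/d_i and (m_0, d_0) = (0, 1): a_0 = floor(sqrt(51)) = 7, since 7^2 = 49 <= 51 < 64 = 8^2.
Iterate m_{i+1} = d_i*a_i - m_i, d_{i+1} = (51 - m_{i+1}^2)/d_i, a_{i+1} = floor((a_0 + m_{i+1})/d_{i+1}):
  m_1 = 1*7 - 0 = 7, d_1 = (51 - 7^2)/1 = 2/1 = 2, a_1 = floor((7 + 7)/2) = 7.
  m_2 = 2*7 - 7 = 7, d_2 = (51 - 7^2)/2 = 2/2 = 1, a_2 = floor((7 + 7)/1) = 14.
  m_3 = 1*14 - 7 = 7, d_3 = (51 - 7^2)/1 = 2/1 = 2: (m_3, d_3) = (m_1, d_1) = (7, 2), so from here the quotients repeat a_1, a_2; the period length is 2.
So sqrt(51) = [7; (7, 14)] with period length k = 2.
k is even, so the fundamental solution of x^2 - 51y^2 = 1 is (p_{k-1}, q_{k-1}) = (p_1, q_1); compute convergents through index 1.
Convergents (p_i = a_i*p_{i-1} + p_{i-2}, q_i = a_i*q_{i-1} + q_{i-2} with p_{-2}=0, p_{-1}=1, q_{-2}=1, q_{-1}=0):
  i=0: a_0=7, p_0 = 7*1 + 0 = 7, q_0 = 7*0 + 1 = 1.
  i=1: a_1=7, p_1 = 7*7 + 1 = 50, q_1 = 7*1 + 0 = 7.
Check: 50^2 - 51*7^2 = 2500 - 2499 = 1, so (x, y) = (50, 7) solves the equation, and by the theorem it is the least positive solution.

(x, y) = (50, 7)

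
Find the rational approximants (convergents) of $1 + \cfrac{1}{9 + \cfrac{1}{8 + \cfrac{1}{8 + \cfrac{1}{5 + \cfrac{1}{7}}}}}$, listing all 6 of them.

Using the convergent recurrence p_i = a_i*p_{i-1} + p_{i-2}, q_i = a_i*q_{i-1} + q_{i-2} with p_{-2}=0, p_{-1}=1, q_{-2}=1, q_{-1}=0:
  i=0: a_0=1, p_0 = 1*1 + 0 = 1, q_0 = 1*0 + 1 = 1.
  i=1: a_1=9, p_1 = 9*1 + 1 = 10, q_1 = 9*1 + 0 = 9.
  i=2: a_2=8, p_2 = 8*10 + 1 = 81, q_2 = 8*9 + 1 = 73.
  i=3: a_3=8, p_3 = 8*81 + 10 = 658, q_3 = 8*73 + 9 = 593.
  i=4: a_4=5, p_4 = 5*658 + 81 = 3371, q_4 = 5*593 + 73 = 3038.
  i=5: a_5=7, p_5 = 7*3371 + 658 = 24255, q_5 = 7*3038 + 593 = 21859.

1/1, 10/9, 81/73, 658/593, 3371/3038, 24255/21859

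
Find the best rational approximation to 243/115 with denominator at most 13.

19/9

Expand x = 243/115 as a continued fraction with the Euclidean algorithm:
  243 = 2*115 + 13, so a_0 = 2.
  115 = 8*13 + 11, so a_1 = 8.
  13 = 1*11 + 2, so a_2 = 1.
  11 = 5*2 + 1, so a_3 = 5.
  2 = 2*1 + 0, so a_4 = 2.
so x = [2; 8, 1, 5, 2].
Convergents (p_i = a_i*p_{i-1} + p_{i-2}, q_i = a_i*q_{i-1} + q_{i-2} with p_{-2}=0, p_{-1}=1, q_{-2}=1, q_{-1}=0), until the denominator exceeds 13:
  i=0: a_0=2, p_0 = 2*1 + 0 = 2, q_0 = 2*0 + 1 = 1.
  i=1: a_1=8, p_1 = 8*2 + 1 = 17, q_1 = 8*1 + 0 = 8.
  i=2: a_2=1, p_2 = 1*17 + 2 = 19, q_2 = 1*8 + 1 = 9.
  i=3: a_3=5, p_3 = 5*19 + 17 = 112, q_3 = 5*9 + 8 = 53.
q_3 = 53 > 13, so the last convergent with denominator <= 13 is p_2/q_2 = 19/9.
The closest fraction with denominator <= 13 is either p_2/q_2 or the intermediate fraction (k*p_2 + p_1)/(k*q_2 + q_1) with the largest k >= 1 whose denominator stays <= 13; these approach x as k grows, and every other convergent or intermediate fraction in range is farther away.
Largest k: floor((13 - q_1)/q_2) = floor((13 - 8)/9) = 0.
Since k = 0, no intermediate fraction beyond p_2/q_2 has denominator <= 13, so the convergent 19/9 is the closest (its error is |243*9 - 19*115|/(115*9) = 2/1035).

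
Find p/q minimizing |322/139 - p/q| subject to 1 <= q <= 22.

Expand x = 322/139 as a continued fraction with the Euclidean algorithm:
  322 = 2*139 + 44, so a_0 = 2.
  139 = 3*44 + 7, so a_1 = 3.
  44 = 6*7 + 2, so a_2 = 6.
  7 = 3*2 + 1, so a_3 = 3.
  2 = 2*1 + 0, so a_4 = 2.
so x = [2; 3, 6, 3, 2].
Convergents (p_i = a_i*p_{i-1} + p_{i-2}, q_i = a_i*q_{i-1} + q_{i-2} with p_{-2}=0, p_{-1}=1, q_{-2}=1, q_{-1}=0), until the denominator exceeds 22:
  i=0: a_0=2, p_0 = 2*1 + 0 = 2, q_0 = 2*0 + 1 = 1.
  i=1: a_1=3, p_1 = 3*2 + 1 = 7, q_1 = 3*1 + 0 = 3.
  i=2: a_2=6, p_2 = 6*7 + 2 = 44, q_2 = 6*3 + 1 = 19.
  i=3: a_3=3, p_3 = 3*44 + 7 = 139, q_3 = 3*19 + 3 = 60.
q_3 = 60 > 22, so the last convergent with denominator <= 22 is p_2/q_2 = 44/19.
The closest fraction with denominator <= 22 is either p_2/q_2 or the intermediate fraction (k*p_2 + p_1)/(k*q_2 + q_1) with the largest k >= 1 whose denominator stays <= 22; these approach x as k grows, and every other convergent or intermediate fraction in range is farther away.
Largest k: floor((22 - q_1)/q_2) = floor((22 - 3)/19) = 1.
That gives (1*44 + 7)/(1*19 + 3) = 51/22.
Compare the errors: |x - 44/19| = |322*19 - 44*139|/(139*19) = 2/2641, and |x - 51/22| = |322*22 - 51*139|/(139*22) = 5/3058.
Cross-multiplying, 2*3058 = 6116 < 13205 = 5*2641, so 2/2641 is smaller: the convergent 44/19 is closer to x than 51/22.

44/19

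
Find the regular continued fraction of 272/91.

Run the Euclidean algorithm on 272 and 91; the successive quotients are the partial quotients a_0, a_1, ... (each step inverts the fractional part left over by the previous one):
  272 = 2*91 + 90, so a_0 = 2.
  91 = 1*90 + 1, so a_1 = 1.
  90 = 90*1 + 0, so a_2 = 90.
The remainder reaches 0 after 3 divisions, so the expansion has 3 partial quotients, read off in order.

[2; 1, 90]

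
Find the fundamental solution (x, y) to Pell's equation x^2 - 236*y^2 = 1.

First expand sqrt(236) as a continued fraction. With x_i = (sqrt(236) + m_i)/d_i and (m_0, d_0) = (0, 1): a_0 = floor(sqrt(236)) = 15, since 15^2 = 225 <= 236 < 256 = 16^2.
Iterate m_{i+1} = d_i*a_i - m_i, d_{i+1} = (236 - m_{i+1}^2)/d_i, a_{i+1} = floor((a_0 + m_{i+1})/d_{i+1}):
  m_1 = 1*15 - 0 = 15, d_1 = (236 - 15^2)/1 = 11/1 = 11, a_1 = floor((15 + 15)/11) = 2.
  m_2 = 11*2 - 15 = 7, d_2 = (236 - 7^2)/11 = 187/11 = 17, a_2 = floor((15 + 7)/17) = 1.
  m_3 = 17*1 - 7 = 10, d_3 = (236 - 10^2)/17 = 136/17 = 8, a_3 = floor((15 + 10)/8) = 3.
  m_4 = 8*3 - 10 = 14, d_4 = (236 - 14^2)/8 = 40/8 = 5, a_4 = floor((15 + 14)/5) = 5.
  m_5 = 5*5 - 14 = 11, d_5 = (236 - 11^2)/5 = 115/5 = 23, a_5 = floor((15 + 11)/23) = 1.
  m_6 = 23*1 - 11 = 12, d_6 = (236 - 12^2)/23 = 92/23 = 4, a_6 = floor((15 + 12)/4) = 6.
  m_7 = 4*6 - 12 = 12, d_7 = (236 - 12^2)/4 = 92/4 = 23, a_7 = floor((15 + 12)/23) = 1.
  m_8 = 23*1 - 12 = 11, d_8 = (236 - 11^2)/23 = 115/23 = 5, a_8 = floor((15 + 11)/5) = 5.
  m_9 = 5*5 - 11 = 14, d_9 = (236 - 14^2)/5 = 40/5 = 8, a_9 = floor((15 + 14)/8) = 3.
  m_10 = 8*3 - 14 = 10, d_10 = (236 - 10^2)/8 = 136/8 = 17, a_10 = floor((15 + 10)/17) = 1.
  m_11 = 17*1 - 10 = 7, d_11 = (236 - 7^2)/17 = 187/17 = 11, a_11 = floor((15 + 7)/11) = 2.
  m_12 = 11*2 - 7 = 15, d_12 = (236 - 15^2)/11 = 11/11 = 1, a_12 = floor((15 + 15)/1) = 30.
  m_13 = 1*30 - 15 = 15, d_13 = (236 - 15^2)/1 = 11/1 = 11: (m_13, d_13) = (m_1, d_1) = (15, 11), so from here the quotients repeat a_1, ..., a_12; the period length is 12.
So sqrt(236) = [15; (2, 1, 3, 5, 1, 6, 1, 5, 3, 1, 2, 30)] with period length k = 12.
k is even, so the fundamental solution of x^2 - 236y^2 = 1 is (p_{k-1}, q_{k-1}) = (p_11, q_11); compute convergents through index 11.
Convergents (p_i = a_i*p_{i-1} + p_{i-2}, q_i = a_i*q_{i-1} + q_{i-2} with p_{-2}=0, p_{-1}=1, q_{-2}=1, q_{-1}=0):
  i=0: a_0=15, p_0 = 15*1 + 0 = 15, q_0 = 15*0 + 1 = 1.
  i=1: a_1=2, p_1 = 2*15 + 1 = 31, q_1 = 2*1 + 0 = 2.
  i=2: a_2=1, p_2 = 1*31 + 15 = 46, q_2 = 1*2 + 1 = 3.
  i=3: a_3=3, p_3 = 3*46 + 31 = 169, q_3 = 3*3 + 2 = 11.
  i=4: a_4=5, p_4 = 5*169 + 46 = 891, q_4 = 5*11 + 3 = 58.
  i=5: a_5=1, p_5 = 1*891 + 169 = 1060, q_5 = 1*58 + 11 = 69.
  i=6: a_6=6, p_6 = 6*1060 + 891 = 7251, q_6 = 6*69 + 58 = 472.
  i=7: a_7=1, p_7 = 1*7251 + 1060 = 8311, q_7 = 1*472 + 69 = 541.
  i=8: a_8=5, p_8 = 5*8311 + 7251 = 48806, q_8 = 5*541 + 472 = 3177.
  i=9: a_9=3, p_9 = 3*48806 + 8311 = 154729, q_9 = 3*3177 + 541 = 10072.
  i=10: a_10=1, p_10 = 1*154729 + 48806 = 203535, q_10 = 1*10072 + 3177 = 13249.
  i=11: a_11=2, p_11 = 2*203535 + 154729 = 561799, q_11 = 2*13249 + 10072 = 36570.
Check: 561799^2 - 236*36570^2 = 315618116401 - 315618116400 = 1, so (x, y) = (561799, 36570) solves the equation, and by the theorem it is the least positive solution.

(x, y) = (561799, 36570)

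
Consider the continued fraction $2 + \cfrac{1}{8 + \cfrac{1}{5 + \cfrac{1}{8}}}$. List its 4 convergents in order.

Using the convergent recurrence p_i = a_i*p_{i-1} + p_{i-2}, q_i = a_i*q_{i-1} + q_{i-2} with p_{-2}=0, p_{-1}=1, q_{-2}=1, q_{-1}=0:
  i=0: a_0=2, p_0 = 2*1 + 0 = 2, q_0 = 2*0 + 1 = 1.
  i=1: a_1=8, p_1 = 8*2 + 1 = 17, q_1 = 8*1 + 0 = 8.
  i=2: a_2=5, p_2 = 5*17 + 2 = 87, q_2 = 5*8 + 1 = 41.
  i=3: a_3=8, p_3 = 8*87 + 17 = 713, q_3 = 8*41 + 8 = 336.

2/1, 17/8, 87/41, 713/336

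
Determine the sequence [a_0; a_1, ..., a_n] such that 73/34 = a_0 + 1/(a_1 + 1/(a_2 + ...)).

[2; 6, 1, 4]

Run the Euclidean algorithm on 73 and 34; the successive quotients are the partial quotients a_0, a_1, ... (each step inverts the fractional part left over by the previous one):
  73 = 2*34 + 5, so a_0 = 2.
  34 = 6*5 + 4, so a_1 = 6.
  5 = 1*4 + 1, so a_2 = 1.
  4 = 4*1 + 0, so a_3 = 4.
The remainder reaches 0 after 4 divisions, so the expansion has 4 partial quotients, read off in order.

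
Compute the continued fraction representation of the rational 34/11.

Run the Euclidean algorithm on 34 and 11; the successive quotients are the partial quotients a_0, a_1, ... (each step inverts the fractional part left over by the previous one):
  34 = 3*11 + 1, so a_0 = 3.
  11 = 11*1 + 0, so a_1 = 11.
The remainder reaches 0 after 2 divisions, so the expansion has 2 partial quotients, read off in order.

[3; 11]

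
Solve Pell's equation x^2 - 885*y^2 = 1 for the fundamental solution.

(x, y) = (119, 4)

First expand sqrt(885) as a continued fraction. With x_i = (sqrt(885) + m_i)/d_i and (m_0, d_0) = (0, 1): a_0 = floor(sqrt(885)) = 29, since 29^2 = 841 <= 885 < 900 = 30^2.
Iterate m_{i+1} = d_i*a_i - m_i, d_{i+1} = (885 - m_{i+1}^2)/d_i, a_{i+1} = floor((a_0 + m_{i+1})/d_{i+1}):
  m_1 = 1*29 - 0 = 29, d_1 = (885 - 29^2)/1 = 44/1 = 44, a_1 = floor((29 + 29)/44) = 1.
  m_2 = 44*1 - 29 = 15, d_2 = (885 - 15^2)/44 = 660/44 = 15, a_2 = floor((29 + 15)/15) = 2.
  m_3 = 15*2 - 15 = 15, d_3 = (885 - 15^2)/15 = 660/15 = 44, a_3 = floor((29 + 15)/44) = 1.
  m_4 = 44*1 - 15 = 29, d_4 = (885 - 29^2)/44 = 44/44 = 1, a_4 = floor((29 + 29)/1) = 58.
  m_5 = 1*58 - 29 = 29, d_5 = (885 - 29^2)/1 = 44/1 = 44: (m_5, d_5) = (m_1, d_1) = (29, 44), so from here the quotients repeat a_1, ..., a_4; the period length is 4.
So sqrt(885) = [29; (1, 2, 1, 58)] with period length k = 4.
k is even, so the fundamental solution of x^2 - 885y^2 = 1 is (p_{k-1}, q_{k-1}) = (p_3, q_3); compute convergents through index 3.
Convergents (p_i = a_i*p_{i-1} + p_{i-2}, q_i = a_i*q_{i-1} + q_{i-2} with p_{-2}=0, p_{-1}=1, q_{-2}=1, q_{-1}=0):
  i=0: a_0=29, p_0 = 29*1 + 0 = 29, q_0 = 29*0 + 1 = 1.
  i=1: a_1=1, p_1 = 1*29 + 1 = 30, q_1 = 1*1 + 0 = 1.
  i=2: a_2=2, p_2 = 2*30 + 29 = 89, q_2 = 2*1 + 1 = 3.
  i=3: a_3=1, p_3 = 1*89 + 30 = 119, q_3 = 1*3 + 1 = 4.
Check: 119^2 - 885*4^2 = 14161 - 14160 = 1, so (x, y) = (119, 4) solves the equation, and by the theorem it is the least positive solution.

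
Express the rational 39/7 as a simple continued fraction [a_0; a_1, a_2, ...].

Run the Euclidean algorithm on 39 and 7; the successive quotients are the partial quotients a_0, a_1, ... (each step inverts the fractional part left over by the previous one):
  39 = 5*7 + 4, so a_0 = 5.
  7 = 1*4 + 3, so a_1 = 1.
  4 = 1*3 + 1, so a_2 = 1.
  3 = 3*1 + 0, so a_3 = 3.
The remainder reaches 0 after 4 divisions, so the expansion has 4 partial quotients, read off in order.

[5; 1, 1, 3]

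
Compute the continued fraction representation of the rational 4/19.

[0; 4, 1, 3]

Run the Euclidean algorithm on 4 and 19; the successive quotients are the partial quotients a_0, a_1, ... (each step inverts the fractional part left over by the previous one):
  4 = 0*19 + 4, so a_0 = 0.
  19 = 4*4 + 3, so a_1 = 4.
  4 = 1*3 + 1, so a_2 = 1.
  3 = 3*1 + 0, so a_3 = 3.
The remainder reaches 0 after 4 divisions, so the expansion has 4 partial quotients, read off in order.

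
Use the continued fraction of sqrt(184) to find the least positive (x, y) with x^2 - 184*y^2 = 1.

(x, y) = (24335, 1794)

First expand sqrt(184) as a continued fraction. With x_i = (sqrt(184) + m_i)/d_i and (m_0, d_0) = (0, 1): a_0 = floor(sqrt(184)) = 13, since 13^2 = 169 <= 184 < 196 = 14^2.
Iterate m_{i+1} = d_i*a_i - m_i, d_{i+1} = (184 - m_{i+1}^2)/d_i, a_{i+1} = floor((a_0 + m_{i+1})/d_{i+1}):
  m_1 = 1*13 - 0 = 13, d_1 = (184 - 13^2)/1 = 15/1 = 15, a_1 = floor((13 + 13)/15) = 1.
  m_2 = 15*1 - 13 = 2, d_2 = (184 - 2^2)/15 = 180/15 = 12, a_2 = floor((13 + 2)/12) = 1.
  m_3 = 12*1 - 2 = 10, d_3 = (184 - 10^2)/12 = 84/12 = 7, a_3 = floor((13 + 10)/7) = 3.
  m_4 = 7*3 - 10 = 11, d_4 = (184 - 11^2)/7 = 63/7 = 9, a_4 = floor((13 + 11)/9) = 2.
  m_5 = 9*2 - 11 = 7, d_5 = (184 - 7^2)/9 = 135/9 = 15, a_5 = floor((13 + 7)/15) = 1.
  m_6 = 15*1 - 7 = 8, d_6 = (184 - 8^2)/15 = 120/15 = 8, a_6 = floor((13 + 8)/8) = 2.
  m_7 = 8*2 - 8 = 8, d_7 = (184 - 8^2)/8 = 120/8 = 15, a_7 = floor((13 + 8)/15) = 1.
  m_8 = 15*1 - 8 = 7, d_8 = (184 - 7^2)/15 = 135/15 = 9, a_8 = floor((13 + 7)/9) = 2.
  m_9 = 9*2 - 7 = 11, d_9 = (184 - 11^2)/9 = 63/9 = 7, a_9 = floor((13 + 11)/7) = 3.
  m_10 = 7*3 - 11 = 10, d_10 = (184 - 10^2)/7 = 84/7 = 12, a_10 = floor((13 + 10)/12) = 1.
  m_11 = 12*1 - 10 = 2, d_11 = (184 - 2^2)/12 = 180/12 = 15, a_11 = floor((13 + 2)/15) = 1.
  m_12 = 15*1 - 2 = 13, d_12 = (184 - 13^2)/15 = 15/15 = 1, a_12 = floor((13 + 13)/1) = 26.
  m_13 = 1*26 - 13 = 13, d_13 = (184 - 13^2)/1 = 15/1 = 15: (m_13, d_13) = (m_1, d_1) = (13, 15), so from here the quotients repeat a_1, ..., a_12; the period length is 12.
So sqrt(184) = [13; (1, 1, 3, 2, 1, 2, 1, 2, 3, 1, 1, 26)] with period length k = 12.
k is even, so the fundamental solution of x^2 - 184y^2 = 1 is (p_{k-1}, q_{k-1}) = (p_11, q_11); compute convergents through index 11.
Convergents (p_i = a_i*p_{i-1} + p_{i-2}, q_i = a_i*q_{i-1} + q_{i-2} with p_{-2}=0, p_{-1}=1, q_{-2}=1, q_{-1}=0):
  i=0: a_0=13, p_0 = 13*1 + 0 = 13, q_0 = 13*0 + 1 = 1.
  i=1: a_1=1, p_1 = 1*13 + 1 = 14, q_1 = 1*1 + 0 = 1.
  i=2: a_2=1, p_2 = 1*14 + 13 = 27, q_2 = 1*1 + 1 = 2.
  i=3: a_3=3, p_3 = 3*27 + 14 = 95, q_3 = 3*2 + 1 = 7.
  i=4: a_4=2, p_4 = 2*95 + 27 = 217, q_4 = 2*7 + 2 = 16.
  i=5: a_5=1, p_5 = 1*217 + 95 = 312, q_5 = 1*16 + 7 = 23.
  i=6: a_6=2, p_6 = 2*312 + 217 = 841, q_6 = 2*23 + 16 = 62.
  i=7: a_7=1, p_7 = 1*841 + 312 = 1153, q_7 = 1*62 + 23 = 85.
  i=8: a_8=2, p_8 = 2*1153 + 841 = 3147, q_8 = 2*85 + 62 = 232.
  i=9: a_9=3, p_9 = 3*3147 + 1153 = 10594, q_9 = 3*232 + 85 = 781.
  i=10: a_10=1, p_10 = 1*10594 + 3147 = 13741, q_10 = 1*781 + 232 = 1013.
  i=11: a_11=1, p_11 = 1*13741 + 10594 = 24335, q_11 = 1*1013 + 781 = 1794.
Check: 24335^2 - 184*1794^2 = 592192225 - 592192224 = 1, so (x, y) = (24335, 1794) solves the equation, and by the theorem it is the least positive solution.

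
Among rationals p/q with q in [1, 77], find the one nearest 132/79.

Expand x = 132/79 as a continued fraction with the Euclidean algorithm:
  132 = 1*79 + 53, so a_0 = 1.
  79 = 1*53 + 26, so a_1 = 1.
  53 = 2*26 + 1, so a_2 = 2.
  26 = 26*1 + 0, so a_3 = 26.
so x = [1; 1, 2, 26].
Convergents (p_i = a_i*p_{i-1} + p_{i-2}, q_i = a_i*q_{i-1} + q_{i-2} with p_{-2}=0, p_{-1}=1, q_{-2}=1, q_{-1}=0), until the denominator exceeds 77:
  i=0: a_0=1, p_0 = 1*1 + 0 = 1, q_0 = 1*0 + 1 = 1.
  i=1: a_1=1, p_1 = 1*1 + 1 = 2, q_1 = 1*1 + 0 = 1.
  i=2: a_2=2, p_2 = 2*2 + 1 = 5, q_2 = 2*1 + 1 = 3.
  i=3: a_3=26, p_3 = 26*5 + 2 = 132, q_3 = 26*3 + 1 = 79.
q_3 = 79 > 77, so the last convergent with denominator <= 77 is p_2/q_2 = 5/3.
The closest fraction with denominator <= 77 is either p_2/q_2 or the intermediate fraction (k*p_2 + p_1)/(k*q_2 + q_1) with the largest k >= 1 whose denominator stays <= 77; these approach x as k grows, and every other convergent or intermediate fraction in range is farther away.
Largest k: floor((77 - q_1)/q_2) = floor((77 - 1)/3) = 25.
That gives (25*5 + 2)/(25*3 + 1) = 127/76.
Compare the errors: |x - 5/3| = |132*3 - 5*79|/(79*3) = 1/237, and |x - 127/76| = |132*76 - 127*79|/(79*76) = 1/6004.
Cross-multiplying, 1*237 = 237 < 6004 = 1*6004, so 1/6004 is smaller: the intermediate fraction 127/76 is closer to x than 5/3.

127/76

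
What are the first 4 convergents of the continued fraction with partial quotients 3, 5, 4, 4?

3/1, 16/5, 67/21, 284/89

Using the convergent recurrence p_i = a_i*p_{i-1} + p_{i-2}, q_i = a_i*q_{i-1} + q_{i-2} with p_{-2}=0, p_{-1}=1, q_{-2}=1, q_{-1}=0:
  i=0: a_0=3, p_0 = 3*1 + 0 = 3, q_0 = 3*0 + 1 = 1.
  i=1: a_1=5, p_1 = 5*3 + 1 = 16, q_1 = 5*1 + 0 = 5.
  i=2: a_2=4, p_2 = 4*16 + 3 = 67, q_2 = 4*5 + 1 = 21.
  i=3: a_3=4, p_3 = 4*67 + 16 = 284, q_3 = 4*21 + 5 = 89.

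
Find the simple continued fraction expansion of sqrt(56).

Write x_i = (sqrt(56) + m_i)/d_i with (m_0, d_0) = (0, 1). a_0 = floor(sqrt(56)) = 7, since 7^2 = 49 <= 56 < 64 = 8^2.
Iterate m_{i+1} = d_i*a_i - m_i, d_{i+1} = (56 - m_{i+1}^2)/d_i, a_{i+1} = floor((a_0 + m_{i+1})/d_{i+1}):
  m_1 = 1*7 - 0 = 7, d_1 = (56 - 7^2)/1 = 7/1 = 7, a_1 = floor((7 + 7)/7) = 2.
  m_2 = 7*2 - 7 = 7, d_2 = (56 - 7^2)/7 = 7/7 = 1, a_2 = floor((7 + 7)/1) = 14.
  m_3 = 1*14 - 7 = 7, d_3 = (56 - 7^2)/1 = 7/1 = 7: (m_3, d_3) = (m_1, d_1) = (7, 7), so from here the quotients repeat a_1, a_2; the period length is 2.
Hence the expansion of sqrt(56) is a_0 = 7 followed by the repeating block 2, 14 (period 2).

[7; (2, 14)]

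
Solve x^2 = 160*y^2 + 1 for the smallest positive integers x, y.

First expand sqrt(160) as a continued fraction. With x_i = (sqrt(160) + m_i)/d_i and (m_0, d_0) = (0, 1): a_0 = floor(sqrt(160)) = 12, since 12^2 = 144 <= 160 < 169 = 13^2.
Iterate m_{i+1} = d_i*a_i - m_i, d_{i+1} = (160 - m_{i+1}^2)/d_i, a_{i+1} = floor((a_0 + m_{i+1})/d_{i+1}):
  m_1 = 1*12 - 0 = 12, d_1 = (160 - 12^2)/1 = 16/1 = 16, a_1 = floor((12 + 12)/16) = 1.
  m_2 = 16*1 - 12 = 4, d_2 = (160 - 4^2)/16 = 144/16 = 9, a_2 = floor((12 + 4)/9) = 1.
  m_3 = 9*1 - 4 = 5, d_3 = (160 - 5^2)/9 = 135/9 = 15, a_3 = floor((12 + 5)/15) = 1.
  m_4 = 15*1 - 5 = 10, d_4 = (160 - 10^2)/15 = 60/15 = 4, a_4 = floor((12 + 10)/4) = 5.
  m_5 = 4*5 - 10 = 10, d_5 = (160 - 10^2)/4 = 60/4 = 15, a_5 = floor((12 + 10)/15) = 1.
  m_6 = 15*1 - 10 = 5, d_6 = (160 - 5^2)/15 = 135/15 = 9, a_6 = floor((12 + 5)/9) = 1.
  m_7 = 9*1 - 5 = 4, d_7 = (160 - 4^2)/9 = 144/9 = 16, a_7 = floor((12 + 4)/16) = 1.
  m_8 = 16*1 - 4 = 12, d_8 = (160 - 12^2)/16 = 16/16 = 1, a_8 = floor((12 + 12)/1) = 24.
  m_9 = 1*24 - 12 = 12, d_9 = (160 - 12^2)/1 = 16/1 = 16: (m_9, d_9) = (m_1, d_1) = (12, 16), so from here the quotients repeat a_1, ..., a_8; the period length is 8.
So sqrt(160) = [12; (1, 1, 1, 5, 1, 1, 1, 24)] with period length k = 8.
k is even, so the fundamental solution of x^2 - 160y^2 = 1 is (p_{k-1}, q_{k-1}) = (p_7, q_7); compute convergents through index 7.
Convergents (p_i = a_i*p_{i-1} + p_{i-2}, q_i = a_i*q_{i-1} + q_{i-2} with p_{-2}=0, p_{-1}=1, q_{-2}=1, q_{-1}=0):
  i=0: a_0=12, p_0 = 12*1 + 0 = 12, q_0 = 12*0 + 1 = 1.
  i=1: a_1=1, p_1 = 1*12 + 1 = 13, q_1 = 1*1 + 0 = 1.
  i=2: a_2=1, p_2 = 1*13 + 12 = 25, q_2 = 1*1 + 1 = 2.
  i=3: a_3=1, p_3 = 1*25 + 13 = 38, q_3 = 1*2 + 1 = 3.
  i=4: a_4=5, p_4 = 5*38 + 25 = 215, q_4 = 5*3 + 2 = 17.
  i=5: a_5=1, p_5 = 1*215 + 38 = 253, q_5 = 1*17 + 3 = 20.
  i=6: a_6=1, p_6 = 1*253 + 215 = 468, q_6 = 1*20 + 17 = 37.
  i=7: a_7=1, p_7 = 1*468 + 253 = 721, q_7 = 1*37 + 20 = 57.
Check: 721^2 - 160*57^2 = 519841 - 519840 = 1, so (x, y) = (721, 57) solves the equation, and by the theorem it is the least positive solution.

(x, y) = (721, 57)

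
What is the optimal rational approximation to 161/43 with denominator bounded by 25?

Expand x = 161/43 as a continued fraction with the Euclidean algorithm:
  161 = 3*43 + 32, so a_0 = 3.
  43 = 1*32 + 11, so a_1 = 1.
  32 = 2*11 + 10, so a_2 = 2.
  11 = 1*10 + 1, so a_3 = 1.
  10 = 10*1 + 0, so a_4 = 10.
so x = [3; 1, 2, 1, 10].
Convergents (p_i = a_i*p_{i-1} + p_{i-2}, q_i = a_i*q_{i-1} + q_{i-2} with p_{-2}=0, p_{-1}=1, q_{-2}=1, q_{-1}=0), until the denominator exceeds 25:
  i=0: a_0=3, p_0 = 3*1 + 0 = 3, q_0 = 3*0 + 1 = 1.
  i=1: a_1=1, p_1 = 1*3 + 1 = 4, q_1 = 1*1 + 0 = 1.
  i=2: a_2=2, p_2 = 2*4 + 3 = 11, q_2 = 2*1 + 1 = 3.
  i=3: a_3=1, p_3 = 1*11 + 4 = 15, q_3 = 1*3 + 1 = 4.
  i=4: a_4=10, p_4 = 10*15 + 11 = 161, q_4 = 10*4 + 3 = 43.
q_4 = 43 > 25, so the last convergent with denominator <= 25 is p_3/q_3 = 15/4.
The closest fraction with denominator <= 25 is either p_3/q_3 or the intermediate fraction (k*p_3 + p_2)/(k*q_3 + q_2) with the largest k >= 1 whose denominator stays <= 25; these approach x as k grows, and every other convergent or intermediate fraction in range is farther away.
Largest k: floor((25 - q_2)/q_3) = floor((25 - 3)/4) = 5.
That gives (5*15 + 11)/(5*4 + 3) = 86/23.
Compare the errors: |x - 15/4| = |161*4 - 15*43|/(43*4) = 1/172, and |x - 86/23| = |161*23 - 86*43|/(43*23) = 5/989.
Cross-multiplying, 5*172 = 860 < 989 = 1*989, so 5/989 is smaller: the intermediate fraction 86/23 is closer to x than 15/4.

86/23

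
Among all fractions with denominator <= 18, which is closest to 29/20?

16/11

Expand x = 29/20 as a continued fraction with the Euclidean algorithm:
  29 = 1*20 + 9, so a_0 = 1.
  20 = 2*9 + 2, so a_1 = 2.
  9 = 4*2 + 1, so a_2 = 4.
  2 = 2*1 + 0, so a_3 = 2.
so x = [1; 2, 4, 2].
Convergents (p_i = a_i*p_{i-1} + p_{i-2}, q_i = a_i*q_{i-1} + q_{i-2} with p_{-2}=0, p_{-1}=1, q_{-2}=1, q_{-1}=0), until the denominator exceeds 18:
  i=0: a_0=1, p_0 = 1*1 + 0 = 1, q_0 = 1*0 + 1 = 1.
  i=1: a_1=2, p_1 = 2*1 + 1 = 3, q_1 = 2*1 + 0 = 2.
  i=2: a_2=4, p_2 = 4*3 + 1 = 13, q_2 = 4*2 + 1 = 9.
  i=3: a_3=2, p_3 = 2*13 + 3 = 29, q_3 = 2*9 + 2 = 20.
q_3 = 20 > 18, so the last convergent with denominator <= 18 is p_2/q_2 = 13/9.
The closest fraction with denominator <= 18 is either p_2/q_2 or the intermediate fraction (k*p_2 + p_1)/(k*q_2 + q_1) with the largest k >= 1 whose denominator stays <= 18; these approach x as k grows, and every other convergent or intermediate fraction in range is farther away.
Largest k: floor((18 - q_1)/q_2) = floor((18 - 2)/9) = 1.
That gives (1*13 + 3)/(1*9 + 2) = 16/11.
Compare the errors: |x - 13/9| = |29*9 - 13*20|/(20*9) = 1/180, and |x - 16/11| = |29*11 - 16*20|/(20*11) = 1/220.
Cross-multiplying, 1*180 = 180 < 220 = 1*220, so 1/220 is smaller: the intermediate fraction 16/11 is closer to x than 13/9.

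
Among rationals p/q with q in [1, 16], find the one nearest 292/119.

27/11

Expand x = 292/119 as a continued fraction with the Euclidean algorithm:
  292 = 2*119 + 54, so a_0 = 2.
  119 = 2*54 + 11, so a_1 = 2.
  54 = 4*11 + 10, so a_2 = 4.
  11 = 1*10 + 1, so a_3 = 1.
  10 = 10*1 + 0, so a_4 = 10.
so x = [2; 2, 4, 1, 10].
Convergents (p_i = a_i*p_{i-1} + p_{i-2}, q_i = a_i*q_{i-1} + q_{i-2} with p_{-2}=0, p_{-1}=1, q_{-2}=1, q_{-1}=0), until the denominator exceeds 16:
  i=0: a_0=2, p_0 = 2*1 + 0 = 2, q_0 = 2*0 + 1 = 1.
  i=1: a_1=2, p_1 = 2*2 + 1 = 5, q_1 = 2*1 + 0 = 2.
  i=2: a_2=4, p_2 = 4*5 + 2 = 22, q_2 = 4*2 + 1 = 9.
  i=3: a_3=1, p_3 = 1*22 + 5 = 27, q_3 = 1*9 + 2 = 11.
  i=4: a_4=10, p_4 = 10*27 + 22 = 292, q_4 = 10*11 + 9 = 119.
q_4 = 119 > 16, so the last convergent with denominator <= 16 is p_3/q_3 = 27/11.
The closest fraction with denominator <= 16 is either p_3/q_3 or the intermediate fraction (k*p_3 + p_2)/(k*q_3 + q_2) with the largest k >= 1 whose denominator stays <= 16; these approach x as k grows, and every other convergent or intermediate fraction in range is farther away.
Largest k: floor((16 - q_2)/q_3) = floor((16 - 9)/11) = 0.
Since k = 0, no intermediate fraction beyond p_3/q_3 has denominator <= 16, so the convergent 27/11 is the closest (its error is |292*11 - 27*119|/(119*11) = 1/1309).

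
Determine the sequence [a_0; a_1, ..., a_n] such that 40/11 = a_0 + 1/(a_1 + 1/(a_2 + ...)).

Run the Euclidean algorithm on 40 and 11; the successive quotients are the partial quotients a_0, a_1, ... (each step inverts the fractional part left over by the previous one):
  40 = 3*11 + 7, so a_0 = 3.
  11 = 1*7 + 4, so a_1 = 1.
  7 = 1*4 + 3, so a_2 = 1.
  4 = 1*3 + 1, so a_3 = 1.
  3 = 3*1 + 0, so a_4 = 3.
The remainder reaches 0 after 5 divisions, so the expansion has 5 partial quotients, read off in order.

[3; 1, 1, 1, 3]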